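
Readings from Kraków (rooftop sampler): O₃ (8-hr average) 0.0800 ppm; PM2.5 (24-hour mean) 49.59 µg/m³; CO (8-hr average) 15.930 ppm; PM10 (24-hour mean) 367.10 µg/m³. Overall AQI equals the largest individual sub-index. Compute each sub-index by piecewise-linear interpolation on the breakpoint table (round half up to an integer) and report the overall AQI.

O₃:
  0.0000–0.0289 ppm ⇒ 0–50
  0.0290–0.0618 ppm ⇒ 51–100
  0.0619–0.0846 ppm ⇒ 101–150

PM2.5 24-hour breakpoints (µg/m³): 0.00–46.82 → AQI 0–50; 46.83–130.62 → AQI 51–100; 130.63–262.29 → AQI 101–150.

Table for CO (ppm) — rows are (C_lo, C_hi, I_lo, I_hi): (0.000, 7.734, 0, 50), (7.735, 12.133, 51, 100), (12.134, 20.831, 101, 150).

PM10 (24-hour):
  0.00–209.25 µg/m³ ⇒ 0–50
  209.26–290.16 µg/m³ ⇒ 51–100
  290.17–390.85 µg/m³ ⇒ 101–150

140

O₃: 0.0800 ∈ [0.0619, 0.0846] ↔ index [101, 150].
101 + (0.0800−0.0619)·(150−101)/(0.0846−0.0619) = 101 + 0.0181·49/0.0227 ≈ 140.07, so AQI = 140.
PM2.5 49.59: bracket 46.83–130.62 → index 51–100; slope 49/83.79, offset 2.76.
AQI = 51 + 49/83.79·2.76 ≈ 52.61 ⇒ 53.
CO: row 12.134–20.831 (AQI 101–150). (150−101)·(15.930−12.134)/(20.831−12.134) + 101 = 49·3.796/8.697 + 101 ≈ 122.39 → 122.
PM10: row 290.17–390.85 (AQI 101–150). (150−101)·(367.10−290.17)/(390.85−290.17) + 101 = 49·76.93/100.68 + 101 ≈ 138.44 → 138.
Sub-indices: O₃→140, PM2.5→53, CO→122, PM10→138. Overall AQI = max = 140; dominant pollutant is O₃.
AQI 140: Unhealthy for Sensitive Groups.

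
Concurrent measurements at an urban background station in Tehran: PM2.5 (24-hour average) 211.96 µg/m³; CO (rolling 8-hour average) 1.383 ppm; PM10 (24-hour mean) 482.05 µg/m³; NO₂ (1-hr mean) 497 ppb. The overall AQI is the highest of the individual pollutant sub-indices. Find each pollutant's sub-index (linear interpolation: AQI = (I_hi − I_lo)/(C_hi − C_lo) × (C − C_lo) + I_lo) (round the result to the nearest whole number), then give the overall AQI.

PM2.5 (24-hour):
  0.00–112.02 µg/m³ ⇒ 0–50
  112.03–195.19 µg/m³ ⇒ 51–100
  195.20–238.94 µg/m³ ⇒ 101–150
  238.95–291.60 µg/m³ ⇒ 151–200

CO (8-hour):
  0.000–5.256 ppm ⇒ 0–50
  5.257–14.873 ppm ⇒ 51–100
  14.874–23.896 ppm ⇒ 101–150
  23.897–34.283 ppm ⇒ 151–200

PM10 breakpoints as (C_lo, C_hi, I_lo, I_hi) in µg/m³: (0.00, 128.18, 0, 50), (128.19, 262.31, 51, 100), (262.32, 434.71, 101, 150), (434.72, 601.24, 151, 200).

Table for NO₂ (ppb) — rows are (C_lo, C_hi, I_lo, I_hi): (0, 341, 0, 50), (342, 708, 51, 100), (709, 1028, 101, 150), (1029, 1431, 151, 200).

PM2.5: 211.96 lies in 195.20–238.94, so I_lo=101, I_hi=150, C_lo=195.20, C_hi=238.94.
(150−101)/(238.94−195.20) × (211.96−195.20) + 101 = 49/43.74 × 16.76 + 101 ≈ 119.78 → 120.
CO 1.383: bracket 0.000–5.256 → index 0–50; slope 50/5.256, offset 1.383.
AQI = 0 + 50/5.256·1.383 ≈ 13.16 ⇒ 13.
PM10: row 434.72–601.24 (AQI 151–200). (200−151)·(482.05−434.72)/(601.24−434.72) + 151 = 49·47.33/166.52 + 151 ≈ 164.93 → 165.
NO₂: row 342–708 (AQI 51–100). (100−51)·(497−342)/(708−342) + 51 = 49·155/366 + 51 ≈ 71.75 → 72.
Sub-indices: PM2.5→120, CO→13, PM10→165, NO₂→72. Overall AQI = max = 165; dominant pollutant is PM10.
AQI 165: Unhealthy.

165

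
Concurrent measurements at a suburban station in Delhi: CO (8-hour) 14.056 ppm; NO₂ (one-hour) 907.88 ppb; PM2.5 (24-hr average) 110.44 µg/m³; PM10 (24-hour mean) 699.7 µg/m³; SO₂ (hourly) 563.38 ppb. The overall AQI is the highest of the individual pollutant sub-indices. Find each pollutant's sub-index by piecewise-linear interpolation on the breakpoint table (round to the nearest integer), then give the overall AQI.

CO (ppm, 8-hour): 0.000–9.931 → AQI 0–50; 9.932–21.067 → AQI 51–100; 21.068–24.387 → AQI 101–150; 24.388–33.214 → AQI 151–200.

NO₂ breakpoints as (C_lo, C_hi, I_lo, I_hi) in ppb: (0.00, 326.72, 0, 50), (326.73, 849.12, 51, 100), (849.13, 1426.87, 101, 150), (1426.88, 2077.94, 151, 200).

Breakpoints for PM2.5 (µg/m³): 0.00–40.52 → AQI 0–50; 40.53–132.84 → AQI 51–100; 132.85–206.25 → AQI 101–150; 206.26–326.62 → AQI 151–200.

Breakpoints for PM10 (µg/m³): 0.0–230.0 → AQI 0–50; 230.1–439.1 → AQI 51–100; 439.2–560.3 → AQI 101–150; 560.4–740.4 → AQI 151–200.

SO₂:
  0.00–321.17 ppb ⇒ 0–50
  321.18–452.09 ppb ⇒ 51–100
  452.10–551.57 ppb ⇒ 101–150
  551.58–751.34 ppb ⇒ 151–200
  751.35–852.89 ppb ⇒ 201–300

CO 14.056: bracket 9.932–21.067 → index 51–100; slope 49/11.135, offset 4.124.
AQI = 51 + 49/11.135·4.124 ≈ 69.15 ⇒ 69.
NO₂: 907.88 lies in 849.13–1426.87, so I_lo=101, I_hi=150, C_lo=849.13, C_hi=1426.87.
(150−101)/(1426.87−849.13) × (907.88−849.13) + 101 = 49/577.74 × 58.75 + 101 ≈ 105.98 → 106.
PM2.5 110.44: bracket 40.53–132.84 → index 51–100; slope 49/92.31, offset 69.91.
AQI = 51 + 49/92.31·69.91 ≈ 88.11 ⇒ 88.
PM10: 699.7 lies in 560.4–740.4, so I_lo=151, I_hi=200, C_lo=560.4, C_hi=740.4.
(200−151)/(740.4−560.4) × (699.7−560.4) + 151 = 49/180.0 × 139.3 + 151 ≈ 188.92 → 189.
SO₂: 563.38 lies in 551.58–751.34, so I_lo=151, I_hi=200, C_lo=551.58, C_hi=751.34.
(200−151)/(751.34−551.58) × (563.38−551.58) + 151 = 49/199.76 × 11.80 + 151 ≈ 153.89 → 154.
Sub-indices: CO→69, NO₂→106, PM2.5→88, PM10→189, SO₂→154. Overall AQI = max = 189; dominant pollutant is PM10.
AQI 189: Unhealthy.

189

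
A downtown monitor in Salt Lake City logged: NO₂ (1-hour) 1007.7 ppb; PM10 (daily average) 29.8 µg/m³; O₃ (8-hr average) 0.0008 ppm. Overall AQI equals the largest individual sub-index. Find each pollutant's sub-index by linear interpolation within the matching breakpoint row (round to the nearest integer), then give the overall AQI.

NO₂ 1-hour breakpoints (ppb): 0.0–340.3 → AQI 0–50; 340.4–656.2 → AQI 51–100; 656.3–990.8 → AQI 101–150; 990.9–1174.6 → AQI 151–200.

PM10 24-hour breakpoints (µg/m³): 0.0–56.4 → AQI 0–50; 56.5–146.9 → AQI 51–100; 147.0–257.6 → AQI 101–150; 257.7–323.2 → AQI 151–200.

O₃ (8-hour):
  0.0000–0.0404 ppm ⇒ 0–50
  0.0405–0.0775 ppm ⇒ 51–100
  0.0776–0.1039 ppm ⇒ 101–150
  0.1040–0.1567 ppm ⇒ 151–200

155

NO₂ 1007.7: bracket 990.9–1174.6 → index 151–200; slope 49/183.7, offset 16.8.
AQI = 151 + 49/183.7·16.8 ≈ 155.48 ⇒ 155.
PM10: row 0.0–56.4 (AQI 0–50). (50−0)·(29.8−0.0)/(56.4−0.0) + 0 = 50·29.8/56.4 + 0 ≈ 26.42 → 26.
O₃ 0.0008: bracket 0.0000–0.0404 → index 0–50; slope 50/0.0404, offset 0.0008.
AQI = 0 + 50/0.0404·0.0008 ≈ 0.99 ⇒ 1.
Sub-indices: NO₂→155, PM10→26, O₃→1. Overall AQI = max = 155; dominant pollutant is NO₂.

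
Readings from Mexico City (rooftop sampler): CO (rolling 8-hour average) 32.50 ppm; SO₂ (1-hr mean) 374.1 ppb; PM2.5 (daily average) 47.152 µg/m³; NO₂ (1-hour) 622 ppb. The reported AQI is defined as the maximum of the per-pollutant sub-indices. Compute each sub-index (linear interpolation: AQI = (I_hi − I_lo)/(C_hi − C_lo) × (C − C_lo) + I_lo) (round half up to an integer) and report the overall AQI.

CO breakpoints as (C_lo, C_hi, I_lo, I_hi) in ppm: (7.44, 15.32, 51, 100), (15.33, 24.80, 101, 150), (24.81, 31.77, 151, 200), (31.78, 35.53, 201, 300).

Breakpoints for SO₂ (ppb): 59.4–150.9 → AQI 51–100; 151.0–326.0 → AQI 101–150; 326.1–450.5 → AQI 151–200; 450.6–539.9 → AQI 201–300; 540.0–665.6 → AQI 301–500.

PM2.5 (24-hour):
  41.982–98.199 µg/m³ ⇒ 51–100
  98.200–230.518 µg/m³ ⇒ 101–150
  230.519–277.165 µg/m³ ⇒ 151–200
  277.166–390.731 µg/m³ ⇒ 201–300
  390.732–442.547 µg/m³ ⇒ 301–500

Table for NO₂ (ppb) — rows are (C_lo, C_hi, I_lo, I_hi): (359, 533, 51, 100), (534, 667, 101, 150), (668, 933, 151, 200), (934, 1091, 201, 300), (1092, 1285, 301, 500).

CO: 32.50 ∈ [31.78, 35.53] ↔ index [201, 300].
201 + (32.50−31.78)·(300−201)/(35.53−31.78) = 201 + 0.72·99/3.75 ≈ 220.01, so AQI = 220.
SO₂: 374.1 lies in 326.1–450.5, so I_lo=151, I_hi=200, C_lo=326.1, C_hi=450.5.
(200−151)/(450.5−326.1) × (374.1−326.1) + 151 = 49/124.4 × 48.0 + 151 ≈ 169.91 → 170.
PM2.5: row 41.982–98.199 (AQI 51–100). (100−51)·(47.152−41.982)/(98.199−41.982) + 51 = 49·5.170/56.217 + 51 ≈ 55.51 → 56.
NO₂ 622: bracket 534–667 → index 101–150; slope 49/133, offset 88.
AQI = 101 + 49/133·88 ≈ 133.42 ⇒ 133.
Sub-indices: CO→220, SO₂→170, PM2.5→56, NO₂→133. Overall AQI = max = 220; dominant pollutant is CO.
AQI 220: Very Unhealthy.

220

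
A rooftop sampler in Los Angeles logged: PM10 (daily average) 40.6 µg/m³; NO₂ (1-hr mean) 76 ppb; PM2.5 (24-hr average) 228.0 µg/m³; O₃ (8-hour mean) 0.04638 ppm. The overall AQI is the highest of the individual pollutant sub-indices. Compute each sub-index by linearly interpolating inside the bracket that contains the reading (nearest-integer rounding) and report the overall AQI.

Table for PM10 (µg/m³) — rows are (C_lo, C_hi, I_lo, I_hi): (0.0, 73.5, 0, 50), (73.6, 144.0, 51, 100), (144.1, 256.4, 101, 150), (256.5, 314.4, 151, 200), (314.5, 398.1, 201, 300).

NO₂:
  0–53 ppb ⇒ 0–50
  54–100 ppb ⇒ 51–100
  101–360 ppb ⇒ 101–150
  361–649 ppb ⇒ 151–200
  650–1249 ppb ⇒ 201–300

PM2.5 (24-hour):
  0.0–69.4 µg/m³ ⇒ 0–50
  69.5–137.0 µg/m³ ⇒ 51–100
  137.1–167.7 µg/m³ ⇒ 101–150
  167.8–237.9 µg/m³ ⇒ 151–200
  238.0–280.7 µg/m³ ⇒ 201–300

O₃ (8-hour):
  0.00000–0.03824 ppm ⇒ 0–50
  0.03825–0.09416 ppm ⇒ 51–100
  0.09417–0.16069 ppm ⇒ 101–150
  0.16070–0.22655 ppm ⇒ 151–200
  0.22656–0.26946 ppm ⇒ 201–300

PM10: row 0.0–73.5 (AQI 0–50). (50−0)·(40.6−0.0)/(73.5−0.0) + 0 = 50·40.6/73.5 + 0 ≈ 27.62 → 28.
NO₂: row 54–100 (AQI 51–100). (100−51)·(76−54)/(100−54) + 51 = 49·22/46 + 51 ≈ 74.43 → 74.
PM2.5: row 167.8–237.9 (AQI 151–200). (200−151)·(228.0−167.8)/(237.9−167.8) + 151 = 49·60.2/70.1 + 151 ≈ 193.08 → 193.
O₃ 0.04638: bracket 0.03825–0.09416 → index 51–100; slope 49/0.05591, offset 0.00813.
AQI = 51 + 49/0.05591·0.00813 ≈ 58.13 ⇒ 58.
Sub-indices: PM10→28, NO₂→74, PM2.5→193, O₃→58. Overall AQI = max = 193; dominant pollutant is PM2.5.

193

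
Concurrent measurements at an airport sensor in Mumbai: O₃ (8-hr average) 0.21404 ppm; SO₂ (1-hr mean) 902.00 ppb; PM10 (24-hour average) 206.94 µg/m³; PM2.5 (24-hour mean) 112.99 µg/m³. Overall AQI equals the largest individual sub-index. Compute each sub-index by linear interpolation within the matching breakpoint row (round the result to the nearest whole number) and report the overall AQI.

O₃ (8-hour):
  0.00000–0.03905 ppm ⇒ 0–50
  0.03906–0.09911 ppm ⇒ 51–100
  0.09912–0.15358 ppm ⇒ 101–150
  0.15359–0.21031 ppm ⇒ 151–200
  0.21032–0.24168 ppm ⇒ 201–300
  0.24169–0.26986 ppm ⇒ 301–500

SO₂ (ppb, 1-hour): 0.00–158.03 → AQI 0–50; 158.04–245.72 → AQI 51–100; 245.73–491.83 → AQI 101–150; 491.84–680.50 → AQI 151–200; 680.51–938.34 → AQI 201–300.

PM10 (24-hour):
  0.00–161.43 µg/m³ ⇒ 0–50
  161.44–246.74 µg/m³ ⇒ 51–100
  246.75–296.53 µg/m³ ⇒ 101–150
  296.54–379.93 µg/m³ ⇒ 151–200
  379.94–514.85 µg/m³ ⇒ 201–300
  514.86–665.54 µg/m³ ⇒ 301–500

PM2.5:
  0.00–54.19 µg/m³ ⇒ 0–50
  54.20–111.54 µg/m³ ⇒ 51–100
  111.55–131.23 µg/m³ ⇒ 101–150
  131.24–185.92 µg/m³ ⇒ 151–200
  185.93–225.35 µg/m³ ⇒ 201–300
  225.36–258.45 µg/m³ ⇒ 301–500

286

O₃: 0.21404 ∈ [0.21032, 0.24168] ↔ index [201, 300].
201 + (0.21404−0.21032)·(300−201)/(0.24168−0.21032) = 201 + 0.00372·99/0.03136 ≈ 212.74, so AQI = 213.
SO₂: 902.00 lies in 680.51–938.34, so I_lo=201, I_hi=300, C_lo=680.51, C_hi=938.34.
(300−201)/(938.34−680.51) × (902.00−680.51) + 201 = 99/257.83 × 221.49 + 201 ≈ 286.05 → 286.
PM10: row 161.44–246.74 (AQI 51–100). (100−51)·(206.94−161.44)/(246.74−161.44) + 51 = 49·45.50/85.30 + 51 ≈ 77.14 → 77.
PM2.5 112.99: bracket 111.55–131.23 → index 101–150; slope 49/19.68, offset 1.44.
AQI = 101 + 49/19.68·1.44 ≈ 104.59 ⇒ 105.
Sub-indices: O₃→213, SO₂→286, PM10→77, PM2.5→105. Overall AQI = max = 286; dominant pollutant is SO₂.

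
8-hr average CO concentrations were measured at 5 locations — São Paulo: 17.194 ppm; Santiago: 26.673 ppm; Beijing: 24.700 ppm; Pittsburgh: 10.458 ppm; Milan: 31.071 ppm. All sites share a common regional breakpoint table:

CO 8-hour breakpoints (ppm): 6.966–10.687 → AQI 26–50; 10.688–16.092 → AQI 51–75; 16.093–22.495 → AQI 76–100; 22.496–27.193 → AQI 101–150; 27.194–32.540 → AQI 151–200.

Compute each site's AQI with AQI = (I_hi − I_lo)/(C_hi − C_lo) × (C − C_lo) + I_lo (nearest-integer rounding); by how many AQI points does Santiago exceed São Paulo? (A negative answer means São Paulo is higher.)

São Paulo: 17.194 ∈ [16.093, 22.495] ↔ index [76, 100].
76 + (17.194−16.093)·(100−76)/(22.495−16.093) = 76 + 1.101·24/6.402 ≈ 80.13, so AQI = 80.
Santiago: 26.673 lies in 22.496–27.193, so I_lo=101, I_hi=150, C_lo=22.496, C_hi=27.193.
(150−101)/(27.193−22.496) × (26.673−22.496) + 101 = 49/4.697 × 4.177 + 101 ≈ 144.58 → 145.
Beijing: 24.700 ∈ [22.496, 27.193] ↔ index [101, 150].
101 + (24.700−22.496)·(150−101)/(27.193−22.496) = 101 + 2.204·49/4.697 ≈ 123.99, so AQI = 124.
Pittsburgh: row 6.966–10.687 (AQI 26–50). (50−26)·(10.458−6.966)/(10.687−6.966) + 26 = 24·3.492/3.721 + 26 ≈ 48.52 → 49.
Milan: row 27.194–32.540 (AQI 151–200). (200−151)·(31.071−27.194)/(32.540−27.194) + 151 = 49·3.877/5.346 + 151 ≈ 186.54 → 187.
AQIs: São Paulo=80, Santiago=145, Beijing=124, Pittsburgh=49, Milan=187. Santiago (145) − São Paulo (80) = 65.

65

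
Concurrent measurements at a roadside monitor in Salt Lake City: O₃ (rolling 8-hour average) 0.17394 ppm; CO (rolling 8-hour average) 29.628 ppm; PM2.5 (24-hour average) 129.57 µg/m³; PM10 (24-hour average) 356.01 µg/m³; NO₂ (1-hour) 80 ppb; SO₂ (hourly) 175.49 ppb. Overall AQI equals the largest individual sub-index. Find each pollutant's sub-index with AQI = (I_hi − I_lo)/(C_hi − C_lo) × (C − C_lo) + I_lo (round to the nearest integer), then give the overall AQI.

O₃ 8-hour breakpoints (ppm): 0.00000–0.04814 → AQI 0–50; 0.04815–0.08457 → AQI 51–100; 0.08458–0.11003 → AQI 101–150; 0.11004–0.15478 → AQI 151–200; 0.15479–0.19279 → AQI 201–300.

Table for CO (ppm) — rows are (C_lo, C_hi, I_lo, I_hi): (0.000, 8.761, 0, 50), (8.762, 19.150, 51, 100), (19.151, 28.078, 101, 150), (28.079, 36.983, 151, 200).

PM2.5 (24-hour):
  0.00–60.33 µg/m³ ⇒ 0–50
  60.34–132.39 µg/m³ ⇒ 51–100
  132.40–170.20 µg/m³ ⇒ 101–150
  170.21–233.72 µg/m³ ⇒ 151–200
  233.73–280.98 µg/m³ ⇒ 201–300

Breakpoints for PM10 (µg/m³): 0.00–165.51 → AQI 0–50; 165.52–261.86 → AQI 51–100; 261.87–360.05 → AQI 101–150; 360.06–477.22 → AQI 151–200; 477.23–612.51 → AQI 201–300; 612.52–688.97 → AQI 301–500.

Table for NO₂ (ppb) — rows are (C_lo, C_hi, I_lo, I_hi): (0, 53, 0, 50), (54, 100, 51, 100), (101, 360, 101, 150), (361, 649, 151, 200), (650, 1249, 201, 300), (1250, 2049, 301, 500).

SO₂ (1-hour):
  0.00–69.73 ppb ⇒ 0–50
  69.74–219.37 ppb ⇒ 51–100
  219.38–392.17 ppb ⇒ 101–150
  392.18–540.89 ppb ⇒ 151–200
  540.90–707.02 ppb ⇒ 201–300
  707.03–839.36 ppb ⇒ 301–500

O₃: 0.17394 ∈ [0.15479, 0.19279] ↔ index [201, 300].
201 + (0.17394−0.15479)·(300−201)/(0.19279−0.15479) = 201 + 0.01915·99/0.03800 ≈ 250.89, so AQI = 251.
CO 29.628: bracket 28.079–36.983 → index 151–200; slope 49/8.904, offset 1.549.
AQI = 151 + 49/8.904·1.549 ≈ 159.52 ⇒ 160.
PM2.5: 129.57 ∈ [60.34, 132.39] ↔ index [51, 100].
51 + (129.57−60.34)·(100−51)/(132.39−60.34) = 51 + 69.23·49/72.05 ≈ 98.08, so AQI = 98.
PM10 356.01: bracket 261.87–360.05 → index 101–150; slope 49/98.18, offset 94.14.
AQI = 101 + 49/98.18·94.14 ≈ 147.98 ⇒ 148.
NO₂: 80 lies in 54–100, so I_lo=51, I_hi=100, C_lo=54, C_hi=100.
(100−51)/(100−54) × (80−54) + 51 = 49/46 × 26 + 51 ≈ 78.70 → 79.
SO₂: 175.49 ∈ [69.74, 219.37] ↔ index [51, 100].
51 + (175.49−69.74)·(100−51)/(219.37−69.74) = 51 + 105.75·49/149.63 ≈ 85.63, so AQI = 86.
Sub-indices: O₃→251, CO→160, PM2.5→98, PM10→148, NO₂→79, SO₂→86. Overall AQI = max = 251; dominant pollutant is O₃.

251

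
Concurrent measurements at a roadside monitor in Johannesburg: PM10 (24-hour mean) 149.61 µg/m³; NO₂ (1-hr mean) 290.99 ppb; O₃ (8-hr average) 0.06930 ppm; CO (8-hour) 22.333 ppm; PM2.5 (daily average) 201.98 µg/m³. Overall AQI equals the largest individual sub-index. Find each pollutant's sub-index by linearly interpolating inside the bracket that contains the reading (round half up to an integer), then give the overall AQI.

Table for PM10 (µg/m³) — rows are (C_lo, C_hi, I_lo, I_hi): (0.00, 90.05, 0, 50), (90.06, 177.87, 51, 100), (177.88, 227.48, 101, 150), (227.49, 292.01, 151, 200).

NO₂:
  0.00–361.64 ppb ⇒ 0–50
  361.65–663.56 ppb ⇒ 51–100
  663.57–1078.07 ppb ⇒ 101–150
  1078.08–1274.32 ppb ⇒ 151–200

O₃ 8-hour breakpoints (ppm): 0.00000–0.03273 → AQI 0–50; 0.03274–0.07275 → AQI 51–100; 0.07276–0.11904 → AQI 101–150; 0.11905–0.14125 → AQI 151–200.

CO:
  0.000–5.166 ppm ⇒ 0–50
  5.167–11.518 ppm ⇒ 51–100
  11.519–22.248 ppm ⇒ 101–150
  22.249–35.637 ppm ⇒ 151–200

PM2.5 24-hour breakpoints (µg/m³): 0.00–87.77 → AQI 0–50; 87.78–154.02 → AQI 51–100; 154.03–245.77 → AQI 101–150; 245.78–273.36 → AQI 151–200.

PM10: row 90.06–177.87 (AQI 51–100). (100−51)·(149.61−90.06)/(177.87−90.06) + 51 = 49·59.55/87.81 + 51 ≈ 84.23 → 84.
NO₂: row 0.00–361.64 (AQI 0–50). (50−0)·(290.99−0.00)/(361.64−0.00) + 0 = 50·290.99/361.64 + 0 ≈ 40.23 → 40.
O₃: 0.06930 ∈ [0.03274, 0.07275] ↔ index [51, 100].
51 + (0.06930−0.03274)·(100−51)/(0.07275−0.03274) = 51 + 0.03656·49/0.04001 ≈ 95.77, so AQI = 96.
CO: 22.333 lies in 22.249–35.637, so I_lo=151, I_hi=200, C_lo=22.249, C_hi=35.637.
(200−151)/(35.637−22.249) × (22.333−22.249) + 151 = 49/13.388 × 0.084 + 151 ≈ 151.31 → 151.
PM2.5 201.98: bracket 154.03–245.77 → index 101–150; slope 49/91.74, offset 47.95.
AQI = 101 + 49/91.74·47.95 ≈ 126.61 ⇒ 127.
Sub-indices: PM10→84, NO₂→40, O₃→96, CO→151, PM2.5→127. Overall AQI = max = 151; dominant pollutant is CO.
AQI 151: Unhealthy.

151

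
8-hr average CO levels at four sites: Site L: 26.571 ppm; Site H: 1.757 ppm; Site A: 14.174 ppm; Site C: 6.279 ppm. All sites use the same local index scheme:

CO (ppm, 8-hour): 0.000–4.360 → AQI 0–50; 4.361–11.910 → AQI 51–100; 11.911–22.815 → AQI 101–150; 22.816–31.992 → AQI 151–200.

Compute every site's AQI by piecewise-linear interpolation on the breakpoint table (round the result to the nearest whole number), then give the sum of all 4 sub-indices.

Site L: row 22.816–31.992 (AQI 151–200). (200−151)·(26.571−22.816)/(31.992−22.816) + 151 = 49·3.755/9.176 + 151 ≈ 171.05 → 171.
Site H 1.757: bracket 0.000–4.360 → index 0–50; slope 50/4.360, offset 1.757.
AQI = 0 + 50/4.360·1.757 ≈ 20.15 ⇒ 20.
Site A: row 11.911–22.815 (AQI 101–150). (150−101)·(14.174−11.911)/(22.815−11.911) + 101 = 49·2.263/10.904 + 101 ≈ 111.17 → 111.
Site C: 6.279 ∈ [4.361, 11.910] ↔ index [51, 100].
51 + (6.279−4.361)·(100−51)/(11.910−4.361) = 51 + 1.918·49/7.549 ≈ 63.45, so AQI = 63.
AQIs: Site L=171, Site H=20, Site A=111, Site C=63. Sum = 171 + 20 + 111 + 63 = 365.

365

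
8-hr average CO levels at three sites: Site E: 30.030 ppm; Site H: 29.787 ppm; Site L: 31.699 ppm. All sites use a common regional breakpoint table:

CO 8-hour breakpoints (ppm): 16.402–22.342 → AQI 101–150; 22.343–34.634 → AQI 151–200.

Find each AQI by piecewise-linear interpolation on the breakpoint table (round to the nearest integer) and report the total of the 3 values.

Site E: row 22.343–34.634 (AQI 151–200). (200−151)·(30.030−22.343)/(34.634−22.343) + 151 = 49·7.687/12.291 + 151 ≈ 181.65 → 182.
Site H 29.787: bracket 22.343–34.634 → index 151–200; slope 49/12.291, offset 7.444.
AQI = 151 + 49/12.291·7.444 ≈ 180.68 ⇒ 181.
Site L: 31.699 ∈ [22.343, 34.634] ↔ index [151, 200].
151 + (31.699−22.343)·(200−151)/(34.634−22.343) = 151 + 9.356·49/12.291 ≈ 188.30, so AQI = 188.
AQIs: Site E=182, Site H=181, Site L=188. Sum = 182 + 181 + 188 = 551.

551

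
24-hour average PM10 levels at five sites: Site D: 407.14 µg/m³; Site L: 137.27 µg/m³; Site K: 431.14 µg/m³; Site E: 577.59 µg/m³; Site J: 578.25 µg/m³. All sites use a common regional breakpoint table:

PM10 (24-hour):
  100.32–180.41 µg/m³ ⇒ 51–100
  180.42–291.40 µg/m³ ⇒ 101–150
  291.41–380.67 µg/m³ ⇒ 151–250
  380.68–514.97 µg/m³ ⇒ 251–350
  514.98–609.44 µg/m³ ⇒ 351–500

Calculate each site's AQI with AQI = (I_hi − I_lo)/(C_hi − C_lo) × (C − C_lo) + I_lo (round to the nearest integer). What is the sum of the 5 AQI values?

1534

Site D: row 380.68–514.97 (AQI 251–350). (350−251)·(407.14−380.68)/(514.97−380.68) + 251 = 99·26.46/134.29 + 251 ≈ 270.51 → 271.
Site L 137.27: bracket 100.32–180.41 → index 51–100; slope 49/80.09, offset 36.95.
AQI = 51 + 49/80.09·36.95 ≈ 73.61 ⇒ 74.
Site K: 431.14 ∈ [380.68, 514.97] ↔ index [251, 350].
251 + (431.14−380.68)·(350−251)/(514.97−380.68) = 251 + 50.46·99/134.29 ≈ 288.20, so AQI = 288.
Site E: row 514.98–609.44 (AQI 351–500). (500−351)·(577.59−514.98)/(609.44−514.98) + 351 = 149·62.61/94.46 + 351 ≈ 449.76 → 450.
Site J: 578.25 ∈ [514.98, 609.44] ↔ index [351, 500].
351 + (578.25−514.98)·(500−351)/(609.44−514.98) = 351 + 63.27·149/94.46 ≈ 450.80, so AQI = 451.
AQIs: Site D=271, Site L=74, Site K=288, Site E=450, Site J=451. Sum = 271 + 74 + 288 + 450 + 451 = 1534.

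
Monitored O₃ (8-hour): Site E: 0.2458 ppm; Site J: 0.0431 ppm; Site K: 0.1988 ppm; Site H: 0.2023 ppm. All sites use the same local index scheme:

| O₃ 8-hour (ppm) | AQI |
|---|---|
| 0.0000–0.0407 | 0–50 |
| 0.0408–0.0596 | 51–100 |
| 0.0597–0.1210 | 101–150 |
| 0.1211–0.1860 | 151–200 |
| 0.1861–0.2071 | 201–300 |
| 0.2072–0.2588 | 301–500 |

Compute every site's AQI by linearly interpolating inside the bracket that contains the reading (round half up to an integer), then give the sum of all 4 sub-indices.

1045

Site E: 0.2458 lies in 0.2072–0.2588, so I_lo=301, I_hi=500, C_lo=0.2072, C_hi=0.2588.
(500−301)/(0.2588−0.2072) × (0.2458−0.2072) + 301 = 199/0.0516 × 0.0386 + 301 ≈ 449.86 → 450.
Site J 0.0431: bracket 0.0408–0.0596 → index 51–100; slope 49/0.0188, offset 0.0023.
AQI = 51 + 49/0.0188·0.0023 ≈ 56.99 ⇒ 57.
Site K: row 0.1861–0.2071 (AQI 201–300). (300−201)·(0.1988−0.1861)/(0.2071−0.1861) + 201 = 99·0.0127/0.0210 + 201 ≈ 260.87 → 261.
Site H: 0.2023 lies in 0.1861–0.2071, so I_lo=201, I_hi=300, C_lo=0.1861, C_hi=0.2071.
(300−201)/(0.2071−0.1861) × (0.2023−0.1861) + 201 = 99/0.0210 × 0.0162 + 201 ≈ 277.37 → 277.
AQIs: Site E=450, Site J=57, Site K=261, Site H=277. Sum = 450 + 57 + 261 + 277 = 1045.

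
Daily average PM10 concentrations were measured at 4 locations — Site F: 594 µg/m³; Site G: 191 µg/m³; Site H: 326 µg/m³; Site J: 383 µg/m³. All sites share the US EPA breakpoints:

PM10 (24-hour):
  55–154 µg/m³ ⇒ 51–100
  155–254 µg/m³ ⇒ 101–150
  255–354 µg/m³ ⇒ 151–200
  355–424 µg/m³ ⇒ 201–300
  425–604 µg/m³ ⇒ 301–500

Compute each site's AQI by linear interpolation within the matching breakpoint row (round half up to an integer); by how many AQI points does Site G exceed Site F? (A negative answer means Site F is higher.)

-370

Site F: 594 lies in 425–604, so I_lo=301, I_hi=500, C_lo=425, C_hi=604.
(500−301)/(604−425) × (594−425) + 301 = 199/179 × 169 + 301 ≈ 488.88 → 489.
Site G: 191 lies in 155–254, so I_lo=101, I_hi=150, C_lo=155, C_hi=254.
(150−101)/(254−155) × (191−155) + 101 = 49/99 × 36 + 101 ≈ 118.82 → 119.
Site H 326: bracket 255–354 → index 151–200; slope 49/99, offset 71.
AQI = 151 + 49/99·71 ≈ 186.14 ⇒ 186.
Site J: 383 ∈ [355, 424] ↔ index [201, 300].
201 + (383−355)·(300−201)/(424−355) = 201 + 28·99/69 ≈ 241.17, so AQI = 241.
AQIs: Site F=489, Site G=119, Site H=186, Site J=241. Site G (119) − Site F (489) = -370.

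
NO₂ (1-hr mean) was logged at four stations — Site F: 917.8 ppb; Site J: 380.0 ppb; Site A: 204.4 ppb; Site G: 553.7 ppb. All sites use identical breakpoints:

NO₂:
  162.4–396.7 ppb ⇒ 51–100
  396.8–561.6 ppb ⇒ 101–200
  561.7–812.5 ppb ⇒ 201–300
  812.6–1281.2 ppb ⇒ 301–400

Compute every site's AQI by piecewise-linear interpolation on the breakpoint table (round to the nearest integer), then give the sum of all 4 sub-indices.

Site F: 917.8 ∈ [812.6, 1281.2] ↔ index [301, 400].
301 + (917.8−812.6)·(400−301)/(1281.2−812.6) = 301 + 105.2·99/468.6 ≈ 323.23, so AQI = 323.
Site J: 380.0 lies in 162.4–396.7, so I_lo=51, I_hi=100, C_lo=162.4, C_hi=396.7.
(100−51)/(396.7−162.4) × (380.0−162.4) + 51 = 49/234.3 × 217.6 + 51 ≈ 96.51 → 97.
Site A: row 162.4–396.7 (AQI 51–100). (100−51)·(204.4−162.4)/(396.7−162.4) + 51 = 49·42.0/234.3 + 51 ≈ 59.78 → 60.
Site G 553.7: bracket 396.8–561.6 → index 101–200; slope 99/164.8, offset 156.9.
AQI = 101 + 99/164.8·156.9 ≈ 195.25 ⇒ 195.
AQIs: Site F=323, Site J=97, Site A=60, Site G=195. Sum = 323 + 97 + 60 + 195 = 675.

675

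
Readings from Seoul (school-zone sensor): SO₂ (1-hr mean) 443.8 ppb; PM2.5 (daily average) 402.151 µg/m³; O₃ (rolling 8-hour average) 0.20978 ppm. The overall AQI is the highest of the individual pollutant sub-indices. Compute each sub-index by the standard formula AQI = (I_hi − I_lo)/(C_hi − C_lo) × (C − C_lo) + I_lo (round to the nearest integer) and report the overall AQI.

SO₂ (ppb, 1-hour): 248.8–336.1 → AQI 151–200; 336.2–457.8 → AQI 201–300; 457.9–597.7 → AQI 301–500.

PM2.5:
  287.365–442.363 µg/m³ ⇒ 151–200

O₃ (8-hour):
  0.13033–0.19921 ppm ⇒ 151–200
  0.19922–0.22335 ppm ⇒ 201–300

SO₂: 443.8 lies in 336.2–457.8, so I_lo=201, I_hi=300, C_lo=336.2, C_hi=457.8.
(300−201)/(457.8−336.2) × (443.8−336.2) + 201 = 99/121.6 × 107.6 + 201 ≈ 288.60 → 289.
PM2.5: 402.151 lies in 287.365–442.363, so I_lo=151, I_hi=200, C_lo=287.365, C_hi=442.363.
(200−151)/(442.363−287.365) × (402.151−287.365) + 151 = 49/154.998 × 114.786 + 151 ≈ 187.29 → 187.
O₃ 0.20978: bracket 0.19922–0.22335 → index 201–300; slope 99/0.02413, offset 0.01056.
AQI = 201 + 99/0.02413·0.01056 ≈ 244.33 ⇒ 244.
Sub-indices: SO₂→289, PM2.5→187, O₃→244. Overall AQI = max = 289; dominant pollutant is SO₂.

289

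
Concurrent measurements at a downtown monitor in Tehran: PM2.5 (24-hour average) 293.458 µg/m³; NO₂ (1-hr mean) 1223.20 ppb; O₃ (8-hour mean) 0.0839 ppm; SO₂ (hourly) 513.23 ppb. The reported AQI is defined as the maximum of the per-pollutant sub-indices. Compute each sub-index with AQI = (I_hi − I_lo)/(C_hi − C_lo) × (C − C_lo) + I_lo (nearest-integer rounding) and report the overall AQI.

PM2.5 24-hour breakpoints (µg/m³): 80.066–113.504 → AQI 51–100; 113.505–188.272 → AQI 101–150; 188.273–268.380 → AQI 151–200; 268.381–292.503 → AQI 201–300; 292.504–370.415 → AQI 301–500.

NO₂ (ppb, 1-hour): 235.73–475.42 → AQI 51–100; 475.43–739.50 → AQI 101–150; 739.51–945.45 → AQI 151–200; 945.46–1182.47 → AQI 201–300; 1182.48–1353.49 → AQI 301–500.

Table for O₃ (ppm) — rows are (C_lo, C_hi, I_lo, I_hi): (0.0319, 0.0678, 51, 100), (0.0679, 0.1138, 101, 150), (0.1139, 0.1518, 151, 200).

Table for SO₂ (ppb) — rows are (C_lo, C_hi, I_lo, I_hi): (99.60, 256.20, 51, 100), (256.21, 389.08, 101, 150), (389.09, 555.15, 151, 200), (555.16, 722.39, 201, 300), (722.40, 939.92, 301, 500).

348

PM2.5: row 292.504–370.415 (AQI 301–500). (500−301)·(293.458−292.504)/(370.415−292.504) + 301 = 199·0.954/77.911 + 301 ≈ 303.44 → 303.
NO₂: row 1182.48–1353.49 (AQI 301–500). (500−301)·(1223.20−1182.48)/(1353.49−1182.48) + 301 = 199·40.72/171.01 + 301 ≈ 348.38 → 348.
O₃: 0.0839 ∈ [0.0679, 0.1138] ↔ index [101, 150].
101 + (0.0839−0.0679)·(150−101)/(0.1138−0.0679) = 101 + 0.0160·49/0.0459 ≈ 118.08, so AQI = 118.
SO₂: 513.23 lies in 389.09–555.15, so I_lo=151, I_hi=200, C_lo=389.09, C_hi=555.15.
(200−151)/(555.15−389.09) × (513.23−389.09) + 151 = 49/166.06 × 124.14 + 151 ≈ 187.63 → 188.
Sub-indices: PM2.5→303, NO₂→348, O₃→118, SO₂→188. Overall AQI = max = 348; dominant pollutant is NO₂.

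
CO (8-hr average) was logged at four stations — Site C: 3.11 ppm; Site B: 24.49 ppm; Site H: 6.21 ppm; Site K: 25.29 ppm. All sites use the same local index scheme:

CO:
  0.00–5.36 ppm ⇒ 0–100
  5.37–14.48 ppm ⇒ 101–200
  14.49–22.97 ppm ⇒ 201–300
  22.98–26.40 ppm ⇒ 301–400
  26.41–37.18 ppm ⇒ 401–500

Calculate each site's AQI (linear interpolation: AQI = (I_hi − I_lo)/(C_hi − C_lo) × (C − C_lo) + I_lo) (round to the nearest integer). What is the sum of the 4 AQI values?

881

Site C: 3.11 lies in 0.00–5.36, so I_lo=0, I_hi=100, C_lo=0.00, C_hi=5.36.
(100−0)/(5.36−0.00) × (3.11−0.00) + 0 = 100/5.36 × 3.11 + 0 ≈ 58.02 → 58.
Site B 24.49: bracket 22.98–26.40 → index 301–400; slope 99/3.42, offset 1.51.
AQI = 301 + 99/3.42·1.51 ≈ 344.71 ⇒ 345.
Site H: 6.21 lies in 5.37–14.48, so I_lo=101, I_hi=200, C_lo=5.37, C_hi=14.48.
(200−101)/(14.48−5.37) × (6.21−5.37) + 101 = 99/9.11 × 0.84 + 101 ≈ 110.13 → 110.
Site K: row 22.98–26.40 (AQI 301–400). (400−301)·(25.29−22.98)/(26.40−22.98) + 301 = 99·2.31/3.42 + 301 ≈ 367.87 → 368.
AQIs: Site C=58, Site B=345, Site H=110, Site K=368. Sum = 58 + 345 + 110 + 368 = 881.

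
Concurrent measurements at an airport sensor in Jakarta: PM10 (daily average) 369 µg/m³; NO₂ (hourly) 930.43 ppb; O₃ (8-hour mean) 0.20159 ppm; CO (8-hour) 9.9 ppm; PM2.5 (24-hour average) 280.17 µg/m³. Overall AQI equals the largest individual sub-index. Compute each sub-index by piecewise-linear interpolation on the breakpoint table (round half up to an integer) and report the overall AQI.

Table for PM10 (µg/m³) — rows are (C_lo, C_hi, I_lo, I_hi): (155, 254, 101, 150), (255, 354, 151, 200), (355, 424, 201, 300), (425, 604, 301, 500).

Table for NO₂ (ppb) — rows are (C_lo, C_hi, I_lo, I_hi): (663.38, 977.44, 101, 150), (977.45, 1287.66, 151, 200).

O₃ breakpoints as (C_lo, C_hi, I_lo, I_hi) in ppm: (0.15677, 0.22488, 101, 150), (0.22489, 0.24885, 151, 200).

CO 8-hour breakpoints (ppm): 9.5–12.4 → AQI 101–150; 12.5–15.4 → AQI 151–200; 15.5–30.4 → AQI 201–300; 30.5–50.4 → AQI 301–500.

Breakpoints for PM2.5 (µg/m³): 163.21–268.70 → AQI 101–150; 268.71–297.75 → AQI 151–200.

PM10: 369 ∈ [355, 424] ↔ index [201, 300].
201 + (369−355)·(300−201)/(424−355) = 201 + 14·99/69 ≈ 221.09, so AQI = 221.
NO₂: 930.43 lies in 663.38–977.44, so I_lo=101, I_hi=150, C_lo=663.38, C_hi=977.44.
(150−101)/(977.44−663.38) × (930.43−663.38) + 101 = 49/314.06 × 267.05 + 101 ≈ 142.67 → 143.
O₃ 0.20159: bracket 0.15677–0.22488 → index 101–150; slope 49/0.06811, offset 0.04482.
AQI = 101 + 49/0.06811·0.04482 ≈ 133.24 ⇒ 133.
CO: 9.9 ∈ [9.5, 12.4] ↔ index [101, 150].
101 + (9.9−9.5)·(150−101)/(12.4−9.5) = 101 + 0.4·49/2.9 ≈ 107.76, so AQI = 108.
PM2.5: 280.17 ∈ [268.71, 297.75] ↔ index [151, 200].
151 + (280.17−268.71)·(200−151)/(297.75−268.71) = 151 + 11.46·49/29.04 ≈ 170.34, so AQI = 170.
Sub-indices: PM10→221, NO₂→143, O₃→133, CO→108, PM2.5→170. Overall AQI = max = 221; dominant pollutant is PM10.

221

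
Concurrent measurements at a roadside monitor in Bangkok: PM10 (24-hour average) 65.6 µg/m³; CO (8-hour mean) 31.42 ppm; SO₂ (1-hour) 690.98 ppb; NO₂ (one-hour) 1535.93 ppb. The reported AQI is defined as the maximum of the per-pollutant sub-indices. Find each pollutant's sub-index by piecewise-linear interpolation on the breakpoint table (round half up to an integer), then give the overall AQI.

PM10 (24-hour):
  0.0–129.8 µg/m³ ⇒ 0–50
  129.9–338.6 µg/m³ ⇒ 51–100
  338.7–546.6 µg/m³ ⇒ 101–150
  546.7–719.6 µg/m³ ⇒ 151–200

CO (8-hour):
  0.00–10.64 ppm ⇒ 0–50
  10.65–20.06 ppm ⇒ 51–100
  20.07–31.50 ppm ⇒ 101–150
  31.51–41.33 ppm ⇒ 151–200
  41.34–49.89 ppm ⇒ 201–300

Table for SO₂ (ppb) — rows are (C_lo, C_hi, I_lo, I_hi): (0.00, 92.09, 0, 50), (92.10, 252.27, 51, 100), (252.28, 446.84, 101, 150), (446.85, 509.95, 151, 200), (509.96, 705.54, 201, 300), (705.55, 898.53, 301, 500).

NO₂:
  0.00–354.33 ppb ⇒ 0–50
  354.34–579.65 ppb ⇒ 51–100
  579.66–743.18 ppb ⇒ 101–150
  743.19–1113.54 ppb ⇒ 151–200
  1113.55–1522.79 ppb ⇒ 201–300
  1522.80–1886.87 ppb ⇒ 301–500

PM10: 65.6 lies in 0.0–129.8, so I_lo=0, I_hi=50, C_lo=0.0, C_hi=129.8.
(50−0)/(129.8−0.0) × (65.6−0.0) + 0 = 50/129.8 × 65.6 + 0 ≈ 25.27 → 25.
CO 31.42: bracket 20.07–31.50 → index 101–150; slope 49/11.43, offset 11.35.
AQI = 101 + 49/11.43·11.35 ≈ 149.66 ⇒ 150.
SO₂: 690.98 ∈ [509.96, 705.54] ↔ index [201, 300].
201 + (690.98−509.96)·(300−201)/(705.54−509.96) = 201 + 181.02·99/195.58 ≈ 292.63, so AQI = 293.
NO₂: 1535.93 lies in 1522.80–1886.87, so I_lo=301, I_hi=500, C_lo=1522.80, C_hi=1886.87.
(500−301)/(1886.87−1522.80) × (1535.93−1522.80) + 301 = 199/364.07 × 13.13 + 301 ≈ 308.18 → 308.
Sub-indices: PM10→25, CO→150, SO₂→293, NO₂→308. Overall AQI = max = 308; dominant pollutant is NO₂.
AQI 308: Hazardous.

308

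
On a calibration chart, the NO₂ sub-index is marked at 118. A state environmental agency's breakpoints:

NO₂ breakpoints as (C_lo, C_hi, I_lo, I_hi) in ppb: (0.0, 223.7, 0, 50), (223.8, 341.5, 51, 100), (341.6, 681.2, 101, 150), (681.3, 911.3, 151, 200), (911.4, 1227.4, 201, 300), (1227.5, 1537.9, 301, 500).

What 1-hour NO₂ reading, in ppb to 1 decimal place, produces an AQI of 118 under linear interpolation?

459.4

AQI 118 lies in the 101–150 band, which corresponds to 341.6–681.2 ppb.
C = 341.6 + (118−101)×(681.2−341.6)/(150−101) = 341.6 + 17×339.6/49 ≈ 459.420 ppb → 459.4 ppb to 1 dp.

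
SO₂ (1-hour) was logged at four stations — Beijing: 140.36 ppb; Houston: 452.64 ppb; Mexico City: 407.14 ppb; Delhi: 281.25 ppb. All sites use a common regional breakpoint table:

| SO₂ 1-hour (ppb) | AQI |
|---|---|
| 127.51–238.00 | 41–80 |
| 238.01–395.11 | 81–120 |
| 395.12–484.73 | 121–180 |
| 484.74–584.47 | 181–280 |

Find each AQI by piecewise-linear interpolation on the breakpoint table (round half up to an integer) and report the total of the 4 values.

426

Beijing: row 127.51–238.00 (AQI 41–80). (80−41)·(140.36−127.51)/(238.00−127.51) + 41 = 39·12.85/110.49 + 41 ≈ 45.54 → 46.
Houston: 452.64 ∈ [395.12, 484.73] ↔ index [121, 180].
121 + (452.64−395.12)·(180−121)/(484.73−395.12) = 121 + 57.52·59/89.61 ≈ 158.87, so AQI = 159.
Mexico City: row 395.12–484.73 (AQI 121–180). (180−121)·(407.14−395.12)/(484.73−395.12) + 121 = 59·12.02/89.61 + 121 ≈ 128.91 → 129.
Delhi: 281.25 ∈ [238.01, 395.11] ↔ index [81, 120].
81 + (281.25−238.01)·(120−81)/(395.11−238.01) = 81 + 43.24·39/157.10 ≈ 91.73, so AQI = 92.
AQIs: Beijing=46, Houston=159, Mexico City=129, Delhi=92. Sum = 46 + 159 + 129 + 92 = 426.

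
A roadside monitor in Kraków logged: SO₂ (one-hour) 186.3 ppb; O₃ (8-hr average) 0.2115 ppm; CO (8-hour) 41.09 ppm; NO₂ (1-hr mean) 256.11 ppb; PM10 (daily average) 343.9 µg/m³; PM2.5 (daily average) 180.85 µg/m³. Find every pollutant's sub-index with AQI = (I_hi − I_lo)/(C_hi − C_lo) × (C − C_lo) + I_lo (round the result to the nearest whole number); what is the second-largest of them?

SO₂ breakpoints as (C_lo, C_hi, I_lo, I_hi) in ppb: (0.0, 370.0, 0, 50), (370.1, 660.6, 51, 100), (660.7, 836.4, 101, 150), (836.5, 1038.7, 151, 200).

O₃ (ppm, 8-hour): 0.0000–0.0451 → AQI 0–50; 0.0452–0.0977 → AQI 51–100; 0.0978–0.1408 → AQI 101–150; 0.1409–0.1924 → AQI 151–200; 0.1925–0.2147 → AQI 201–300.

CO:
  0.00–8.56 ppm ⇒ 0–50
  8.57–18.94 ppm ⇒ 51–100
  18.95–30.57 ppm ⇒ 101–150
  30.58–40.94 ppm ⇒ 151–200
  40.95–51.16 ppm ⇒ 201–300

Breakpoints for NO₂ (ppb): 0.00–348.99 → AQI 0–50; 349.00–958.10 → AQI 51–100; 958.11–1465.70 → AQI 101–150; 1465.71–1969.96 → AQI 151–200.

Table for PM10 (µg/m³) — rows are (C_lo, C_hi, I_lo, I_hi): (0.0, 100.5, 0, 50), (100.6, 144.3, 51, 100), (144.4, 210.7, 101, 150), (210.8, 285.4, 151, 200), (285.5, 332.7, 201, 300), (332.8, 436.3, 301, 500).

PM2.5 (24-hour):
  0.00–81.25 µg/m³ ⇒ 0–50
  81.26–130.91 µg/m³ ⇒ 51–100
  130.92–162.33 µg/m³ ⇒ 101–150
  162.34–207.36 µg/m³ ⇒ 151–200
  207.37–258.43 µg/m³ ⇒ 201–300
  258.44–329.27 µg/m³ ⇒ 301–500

286

SO₂: 186.3 lies in 0.0–370.0, so I_lo=0, I_hi=50, C_lo=0.0, C_hi=370.0.
(50−0)/(370.0−0.0) × (186.3−0.0) + 0 = 50/370.0 × 186.3 + 0 ≈ 25.18 → 25.
O₃ 0.2115: bracket 0.1925–0.2147 → index 201–300; slope 99/0.0222, offset 0.0190.
AQI = 201 + 99/0.0222·0.0190 ≈ 285.73 ⇒ 286.
CO: row 40.95–51.16 (AQI 201–300). (300−201)·(41.09−40.95)/(51.16−40.95) + 201 = 99·0.14/10.21 + 201 ≈ 202.36 → 202.
NO₂: 256.11 lies in 0.00–348.99, so I_lo=0, I_hi=50, C_lo=0.00, C_hi=348.99.
(50−0)/(348.99−0.00) × (256.11−0.00) + 0 = 50/348.99 × 256.11 + 0 ≈ 36.69 → 37.
PM10: 343.9 ∈ [332.8, 436.3] ↔ index [301, 500].
301 + (343.9−332.8)·(500−301)/(436.3−332.8) = 301 + 11.1·199/103.5 ≈ 322.34, so AQI = 322.
PM2.5: row 162.34–207.36 (AQI 151–200). (200−151)·(180.85−162.34)/(207.36−162.34) + 151 = 49·18.51/45.02 + 151 ≈ 171.15 → 171.
Sub-indices: SO₂→25, O₃→286, CO→202, NO₂→37, PM10→322, PM2.5→171. Ranked high→low: 322, 286, 202, 171, 37, 25. Second-highest sub-index = 286.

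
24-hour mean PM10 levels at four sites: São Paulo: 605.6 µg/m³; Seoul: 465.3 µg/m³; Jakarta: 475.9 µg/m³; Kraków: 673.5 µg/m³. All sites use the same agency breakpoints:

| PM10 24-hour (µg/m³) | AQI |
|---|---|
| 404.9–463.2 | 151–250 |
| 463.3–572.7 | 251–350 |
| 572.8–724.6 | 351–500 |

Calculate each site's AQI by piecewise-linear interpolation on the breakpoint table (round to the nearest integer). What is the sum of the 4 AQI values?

São Paulo: 605.6 ∈ [572.8, 724.6] ↔ index [351, 500].
351 + (605.6−572.8)·(500−351)/(724.6−572.8) = 351 + 32.8·149/151.8 ≈ 383.19, so AQI = 383.
Seoul: row 463.3–572.7 (AQI 251–350). (350−251)·(465.3−463.3)/(572.7−463.3) + 251 = 99·2.0/109.4 + 251 ≈ 252.81 → 253.
Jakarta: 475.9 lies in 463.3–572.7, so I_lo=251, I_hi=350, C_lo=463.3, C_hi=572.7.
(350−251)/(572.7−463.3) × (475.9−463.3) + 251 = 99/109.4 × 12.6 + 251 ≈ 262.40 → 262.
Kraków: 673.5 ∈ [572.8, 724.6] ↔ index [351, 500].
351 + (673.5−572.8)·(500−351)/(724.6−572.8) = 351 + 100.7·149/151.8 ≈ 449.84, so AQI = 450.
AQIs: São Paulo=383, Seoul=253, Jakarta=262, Kraków=450. Sum = 383 + 253 + 262 + 450 = 1348.

1348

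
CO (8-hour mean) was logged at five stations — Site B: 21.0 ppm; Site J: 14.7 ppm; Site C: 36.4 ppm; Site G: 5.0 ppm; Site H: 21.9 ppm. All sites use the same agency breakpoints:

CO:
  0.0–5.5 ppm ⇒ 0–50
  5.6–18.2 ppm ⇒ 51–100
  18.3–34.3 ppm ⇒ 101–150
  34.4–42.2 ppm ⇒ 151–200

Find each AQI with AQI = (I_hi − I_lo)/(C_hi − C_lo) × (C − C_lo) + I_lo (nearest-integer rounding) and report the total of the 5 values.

Site B: row 18.3–34.3 (AQI 101–150). (150−101)·(21.0−18.3)/(34.3−18.3) + 101 = 49·2.7/16.0 + 101 ≈ 109.27 → 109.
Site J: 14.7 lies in 5.6–18.2, so I_lo=51, I_hi=100, C_lo=5.6, C_hi=18.2.
(100−51)/(18.2−5.6) × (14.7−5.6) + 51 = 49/12.6 × 9.1 + 51 ≈ 86.39 → 86.
Site C: row 34.4–42.2 (AQI 151–200). (200−151)·(36.4−34.4)/(42.2−34.4) + 151 = 49·2.0/7.8 + 151 ≈ 163.56 → 164.
Site G: 5.0 ∈ [0.0, 5.5] ↔ index [0, 50].
0 + (5.0−0.0)·(50−0)/(5.5−0.0) = 0 + 5.0·50/5.5 ≈ 45.45, so AQI = 45.
Site H: row 18.3–34.3 (AQI 101–150). (150−101)·(21.9−18.3)/(34.3−18.3) + 101 = 49·3.6/16.0 + 101 ≈ 112.03 → 112.
AQIs: Site B=109, Site J=86, Site C=164, Site G=45, Site H=112. Sum = 109 + 86 + 164 + 45 + 112 = 516.

516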